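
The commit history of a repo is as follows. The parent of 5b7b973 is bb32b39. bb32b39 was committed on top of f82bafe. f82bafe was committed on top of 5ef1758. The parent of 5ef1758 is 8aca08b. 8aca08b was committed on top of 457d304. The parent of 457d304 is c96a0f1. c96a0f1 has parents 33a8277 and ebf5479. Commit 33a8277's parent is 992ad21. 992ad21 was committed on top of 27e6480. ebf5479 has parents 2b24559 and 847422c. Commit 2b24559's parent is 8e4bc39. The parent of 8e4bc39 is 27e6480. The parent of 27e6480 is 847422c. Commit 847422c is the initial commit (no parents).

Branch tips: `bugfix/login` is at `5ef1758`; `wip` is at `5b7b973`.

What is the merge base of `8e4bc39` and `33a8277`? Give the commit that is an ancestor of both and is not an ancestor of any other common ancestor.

27e6480

Ancestors of 8e4bc39: {27e6480, 847422c, 8e4bc39}.
Ancestors of 33a8277: {27e6480, 33a8277, 847422c, 992ad21}.
Common ancestors: {27e6480, 847422c}.
Among these, 27e6480 is not an ancestor of any other common ancestor — it is the merge base.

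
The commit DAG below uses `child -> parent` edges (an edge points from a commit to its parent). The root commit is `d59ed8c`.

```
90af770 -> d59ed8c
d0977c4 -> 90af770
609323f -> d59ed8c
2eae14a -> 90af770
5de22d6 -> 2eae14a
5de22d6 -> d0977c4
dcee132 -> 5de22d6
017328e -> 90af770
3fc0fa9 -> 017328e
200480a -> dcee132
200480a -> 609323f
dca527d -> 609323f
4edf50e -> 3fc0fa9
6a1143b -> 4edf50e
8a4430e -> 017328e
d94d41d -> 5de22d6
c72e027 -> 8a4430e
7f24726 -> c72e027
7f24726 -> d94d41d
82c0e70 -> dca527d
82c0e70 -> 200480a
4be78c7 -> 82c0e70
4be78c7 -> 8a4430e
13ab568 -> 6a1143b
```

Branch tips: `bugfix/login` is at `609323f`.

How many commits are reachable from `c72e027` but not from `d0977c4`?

3

Reachable from c72e027: {017328e, 8a4430e, 90af770, c72e027, d59ed8c}.
Reachable from d0977c4: {90af770, d0977c4, d59ed8c}.
In c72e027's history but not d0977c4's: {017328e, 8a4430e, c72e027} — 3 commits.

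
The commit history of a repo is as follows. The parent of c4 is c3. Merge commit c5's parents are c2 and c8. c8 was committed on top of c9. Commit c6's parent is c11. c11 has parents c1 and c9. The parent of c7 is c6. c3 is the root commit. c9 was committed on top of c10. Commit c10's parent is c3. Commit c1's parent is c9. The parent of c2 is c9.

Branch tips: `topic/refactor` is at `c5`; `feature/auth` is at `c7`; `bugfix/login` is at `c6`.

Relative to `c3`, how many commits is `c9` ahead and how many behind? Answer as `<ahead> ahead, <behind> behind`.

2 ahead, 0 behind

Reachable from c9: {c10, c3, c9}.
Reachable from c3: {c3}.
Only in c9's history (ahead): {c10, c9} — 2.
Only in c3's history (behind): {} — 0.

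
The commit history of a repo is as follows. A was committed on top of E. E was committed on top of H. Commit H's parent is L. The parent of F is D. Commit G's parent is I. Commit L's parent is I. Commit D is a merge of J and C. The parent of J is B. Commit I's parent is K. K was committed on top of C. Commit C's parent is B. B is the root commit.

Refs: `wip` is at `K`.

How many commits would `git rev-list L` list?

Walking parent pointers from L: reachable set = {B, C, I, K, L}.
That is 5 commits.

5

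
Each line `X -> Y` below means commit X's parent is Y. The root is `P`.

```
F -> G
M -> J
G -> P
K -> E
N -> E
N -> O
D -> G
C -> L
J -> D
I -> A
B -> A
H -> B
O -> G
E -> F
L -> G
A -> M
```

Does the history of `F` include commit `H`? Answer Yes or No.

Ancestors of F: {F, G, P}.
H is not in that set, so it is not an ancestor of F.

No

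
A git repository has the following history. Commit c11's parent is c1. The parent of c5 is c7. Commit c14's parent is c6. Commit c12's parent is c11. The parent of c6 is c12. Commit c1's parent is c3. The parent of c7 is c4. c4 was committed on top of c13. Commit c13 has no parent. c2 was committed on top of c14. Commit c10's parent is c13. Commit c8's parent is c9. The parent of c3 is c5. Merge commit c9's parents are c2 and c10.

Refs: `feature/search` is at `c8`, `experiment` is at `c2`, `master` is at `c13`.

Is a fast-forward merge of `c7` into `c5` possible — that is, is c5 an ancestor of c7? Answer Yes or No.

No

A fast-forward from c5 to c7 is possible iff c5 is an ancestor of c7.
Ancestors of c7: {c13, c4, c7}.
c5 is not among them, so fast-forward is not possible.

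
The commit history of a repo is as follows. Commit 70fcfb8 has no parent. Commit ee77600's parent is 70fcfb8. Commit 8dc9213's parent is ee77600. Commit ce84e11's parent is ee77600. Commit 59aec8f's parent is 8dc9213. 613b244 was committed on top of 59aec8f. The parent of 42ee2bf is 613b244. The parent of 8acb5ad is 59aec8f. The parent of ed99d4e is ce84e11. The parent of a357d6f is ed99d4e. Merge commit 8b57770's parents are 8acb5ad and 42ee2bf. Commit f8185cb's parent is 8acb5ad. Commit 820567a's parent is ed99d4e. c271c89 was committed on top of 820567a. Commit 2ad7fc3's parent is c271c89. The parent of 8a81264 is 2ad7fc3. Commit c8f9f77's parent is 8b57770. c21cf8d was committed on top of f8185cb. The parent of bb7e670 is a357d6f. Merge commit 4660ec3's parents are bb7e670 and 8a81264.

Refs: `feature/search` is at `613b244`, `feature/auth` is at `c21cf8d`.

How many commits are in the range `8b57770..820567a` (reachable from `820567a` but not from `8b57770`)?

3

Reachable from 820567a: {70fcfb8, 820567a, ce84e11, ed99d4e, ee77600}.
Reachable from 8b57770: {42ee2bf, 59aec8f, 613b244, 70fcfb8, 8acb5ad, 8b57770, 8dc9213, ee77600}.
In 820567a's history but not 8b57770's: {820567a, ce84e11, ed99d4e} — 3 commits.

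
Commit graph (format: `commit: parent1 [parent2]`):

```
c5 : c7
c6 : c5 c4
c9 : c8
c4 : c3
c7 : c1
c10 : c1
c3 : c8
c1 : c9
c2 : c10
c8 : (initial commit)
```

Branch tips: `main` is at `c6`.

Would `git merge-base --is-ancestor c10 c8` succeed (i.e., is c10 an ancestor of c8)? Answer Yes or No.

No

Ancestors of c8: {c8}.
c10 is not in that set, so it is not an ancestor of c8.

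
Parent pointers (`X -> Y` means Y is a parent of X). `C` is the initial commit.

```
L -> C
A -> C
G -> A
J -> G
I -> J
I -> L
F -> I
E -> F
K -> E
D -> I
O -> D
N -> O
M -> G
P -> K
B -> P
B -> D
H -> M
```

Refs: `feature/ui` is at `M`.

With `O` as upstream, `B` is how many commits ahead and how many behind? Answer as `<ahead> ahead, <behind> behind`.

Reachable from B: {A, B, C, D, E, F, G, I, J, K, L, P}.
Reachable from O: {A, C, D, G, I, J, L, O}.
Only in B's history (ahead): {B, E, F, K, P} — 5.
Only in O's history (behind): {O} — 1.

5 ahead, 1 behind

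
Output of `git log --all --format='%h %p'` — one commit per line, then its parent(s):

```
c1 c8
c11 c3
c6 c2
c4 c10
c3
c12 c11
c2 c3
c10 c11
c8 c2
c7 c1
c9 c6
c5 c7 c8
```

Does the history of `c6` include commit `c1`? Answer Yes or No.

No

Ancestors of c6: {c2, c3, c6}.
c1 is not in that set, so it is not an ancestor of c6.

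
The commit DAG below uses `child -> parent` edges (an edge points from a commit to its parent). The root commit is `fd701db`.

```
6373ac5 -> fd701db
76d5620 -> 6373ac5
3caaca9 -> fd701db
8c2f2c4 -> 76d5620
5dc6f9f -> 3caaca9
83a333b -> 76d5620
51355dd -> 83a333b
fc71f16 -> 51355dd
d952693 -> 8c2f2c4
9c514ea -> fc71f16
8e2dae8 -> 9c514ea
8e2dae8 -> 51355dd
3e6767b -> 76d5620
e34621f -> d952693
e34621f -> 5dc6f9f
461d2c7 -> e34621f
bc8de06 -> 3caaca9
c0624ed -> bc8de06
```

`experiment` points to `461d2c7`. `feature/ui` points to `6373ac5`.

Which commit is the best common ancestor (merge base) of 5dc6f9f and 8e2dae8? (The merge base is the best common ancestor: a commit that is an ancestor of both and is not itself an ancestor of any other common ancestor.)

fd701db

Ancestors of 5dc6f9f: {3caaca9, 5dc6f9f, fd701db}.
Ancestors of 8e2dae8: {51355dd, 6373ac5, 76d5620, 83a333b, 8e2dae8, 9c514ea, fc71f16, fd701db}.
Common ancestors: {fd701db}.
The only common ancestor is fd701db, so it is the merge base.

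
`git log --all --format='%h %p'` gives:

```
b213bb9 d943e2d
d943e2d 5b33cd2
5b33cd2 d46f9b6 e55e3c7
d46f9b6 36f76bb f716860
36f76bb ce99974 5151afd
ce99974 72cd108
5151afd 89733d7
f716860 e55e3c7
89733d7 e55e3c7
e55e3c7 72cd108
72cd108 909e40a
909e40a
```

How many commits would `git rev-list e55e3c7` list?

Walking parent pointers from e55e3c7: reachable set = {72cd108, 909e40a, e55e3c7}.
That is 3 commits.

3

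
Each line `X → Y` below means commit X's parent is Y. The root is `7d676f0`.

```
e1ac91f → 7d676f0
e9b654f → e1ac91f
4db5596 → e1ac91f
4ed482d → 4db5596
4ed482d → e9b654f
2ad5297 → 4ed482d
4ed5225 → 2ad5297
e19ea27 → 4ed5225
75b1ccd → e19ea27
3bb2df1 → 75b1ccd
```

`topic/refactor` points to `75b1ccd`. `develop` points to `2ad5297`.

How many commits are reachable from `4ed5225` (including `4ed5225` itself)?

Walking parent pointers from 4ed5225: reachable set = {2ad5297, 4db5596, 4ed482d, 4ed5225, 7d676f0, e1ac91f, e9b654f}.
That is 7 commits.

7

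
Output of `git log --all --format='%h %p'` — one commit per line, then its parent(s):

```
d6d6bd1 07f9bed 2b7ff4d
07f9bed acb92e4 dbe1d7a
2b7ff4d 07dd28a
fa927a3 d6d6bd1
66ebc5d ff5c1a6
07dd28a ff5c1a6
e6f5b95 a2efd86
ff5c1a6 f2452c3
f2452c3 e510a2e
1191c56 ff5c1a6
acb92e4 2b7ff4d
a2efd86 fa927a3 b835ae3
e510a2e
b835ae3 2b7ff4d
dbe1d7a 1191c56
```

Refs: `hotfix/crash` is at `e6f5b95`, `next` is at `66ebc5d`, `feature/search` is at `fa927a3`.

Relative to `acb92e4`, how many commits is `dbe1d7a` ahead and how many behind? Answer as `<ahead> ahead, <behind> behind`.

Reachable from dbe1d7a: {1191c56, dbe1d7a, e510a2e, f2452c3, ff5c1a6}.
Reachable from acb92e4: {07dd28a, 2b7ff4d, acb92e4, e510a2e, f2452c3, ff5c1a6}.
Only in dbe1d7a's history (ahead): {1191c56, dbe1d7a} — 2.
Only in acb92e4's history (behind): {07dd28a, 2b7ff4d, acb92e4} — 3.

2 ahead, 3 behind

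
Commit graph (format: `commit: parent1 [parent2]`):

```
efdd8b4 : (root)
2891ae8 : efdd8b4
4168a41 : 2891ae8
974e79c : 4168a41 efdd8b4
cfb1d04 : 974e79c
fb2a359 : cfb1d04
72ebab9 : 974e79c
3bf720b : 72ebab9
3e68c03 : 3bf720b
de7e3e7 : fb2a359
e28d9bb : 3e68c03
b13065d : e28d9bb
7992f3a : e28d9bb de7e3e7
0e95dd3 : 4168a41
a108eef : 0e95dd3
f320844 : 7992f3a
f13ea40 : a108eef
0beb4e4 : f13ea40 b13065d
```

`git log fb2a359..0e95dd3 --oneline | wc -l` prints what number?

Reachable from 0e95dd3: {0e95dd3, 2891ae8, 4168a41, efdd8b4}.
Reachable from fb2a359: {2891ae8, 4168a41, 974e79c, cfb1d04, efdd8b4, fb2a359}.
In 0e95dd3's history but not fb2a359's: {0e95dd3} — 1 commit.

1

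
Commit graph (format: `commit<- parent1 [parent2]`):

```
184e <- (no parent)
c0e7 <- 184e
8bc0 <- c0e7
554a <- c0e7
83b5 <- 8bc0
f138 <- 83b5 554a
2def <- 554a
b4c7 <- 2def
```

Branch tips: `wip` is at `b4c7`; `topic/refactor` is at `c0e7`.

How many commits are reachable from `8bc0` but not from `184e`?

2

Reachable from 8bc0: {184e, 8bc0, c0e7}.
Reachable from 184e: {184e}.
In 8bc0's history but not 184e's: {8bc0, c0e7} — 2 commits.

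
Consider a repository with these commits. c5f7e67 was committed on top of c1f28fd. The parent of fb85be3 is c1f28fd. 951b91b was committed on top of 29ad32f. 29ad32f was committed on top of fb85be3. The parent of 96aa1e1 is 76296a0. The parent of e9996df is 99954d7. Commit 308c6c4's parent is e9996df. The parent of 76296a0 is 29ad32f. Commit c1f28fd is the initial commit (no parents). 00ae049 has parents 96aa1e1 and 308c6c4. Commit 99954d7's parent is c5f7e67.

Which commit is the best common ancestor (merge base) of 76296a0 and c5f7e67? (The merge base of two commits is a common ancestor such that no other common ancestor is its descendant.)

c1f28fd

Ancestors of 76296a0: {29ad32f, 76296a0, c1f28fd, fb85be3}.
Ancestors of c5f7e67: {c1f28fd, c5f7e67}.
Common ancestors: {c1f28fd}.
The only common ancestor is c1f28fd, so it is the merge base.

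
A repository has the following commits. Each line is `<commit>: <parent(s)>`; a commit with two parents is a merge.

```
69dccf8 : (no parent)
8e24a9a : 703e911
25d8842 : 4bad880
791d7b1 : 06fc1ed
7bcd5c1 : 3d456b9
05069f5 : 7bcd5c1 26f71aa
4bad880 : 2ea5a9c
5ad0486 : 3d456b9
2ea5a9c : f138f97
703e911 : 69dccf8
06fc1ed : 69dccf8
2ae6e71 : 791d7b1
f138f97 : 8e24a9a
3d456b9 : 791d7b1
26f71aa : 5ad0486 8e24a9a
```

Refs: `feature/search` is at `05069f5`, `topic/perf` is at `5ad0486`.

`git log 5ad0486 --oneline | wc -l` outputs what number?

Walking parent pointers from 5ad0486: reachable set = {06fc1ed, 3d456b9, 5ad0486, 69dccf8, 791d7b1}.
That is 5 commits.

5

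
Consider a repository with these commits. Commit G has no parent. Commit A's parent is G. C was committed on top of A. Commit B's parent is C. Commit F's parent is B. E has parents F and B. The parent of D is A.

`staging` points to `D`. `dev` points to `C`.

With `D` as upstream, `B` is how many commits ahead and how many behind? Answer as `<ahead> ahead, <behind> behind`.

Reachable from B: {A, B, C, G}.
Reachable from D: {A, D, G}.
Only in B's history (ahead): {B, C} — 2.
Only in D's history (behind): {D} — 1.

2 ahead, 1 behind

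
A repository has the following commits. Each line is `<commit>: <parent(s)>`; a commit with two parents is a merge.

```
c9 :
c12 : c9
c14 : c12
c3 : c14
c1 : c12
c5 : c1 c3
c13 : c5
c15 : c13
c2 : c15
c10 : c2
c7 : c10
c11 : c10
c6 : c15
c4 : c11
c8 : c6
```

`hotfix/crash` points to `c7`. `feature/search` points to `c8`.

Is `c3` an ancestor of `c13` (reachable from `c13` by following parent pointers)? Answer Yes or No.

Ancestors of c13 (commits reachable by following parents): {c1, c12, c13, c14, c3, c5, c9}.
c3 is in that set, so it is an ancestor of c13.

Yes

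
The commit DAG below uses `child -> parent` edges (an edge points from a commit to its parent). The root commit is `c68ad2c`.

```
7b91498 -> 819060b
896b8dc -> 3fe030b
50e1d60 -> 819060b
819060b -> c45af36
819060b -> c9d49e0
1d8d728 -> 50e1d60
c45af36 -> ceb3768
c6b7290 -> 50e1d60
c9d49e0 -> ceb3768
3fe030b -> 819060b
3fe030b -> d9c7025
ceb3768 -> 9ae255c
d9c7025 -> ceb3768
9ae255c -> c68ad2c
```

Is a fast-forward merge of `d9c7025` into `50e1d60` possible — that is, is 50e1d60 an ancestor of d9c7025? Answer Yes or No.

A fast-forward from 50e1d60 to d9c7025 is possible iff 50e1d60 is an ancestor of d9c7025.
Ancestors of d9c7025: {9ae255c, c68ad2c, ceb3768, d9c7025}.
50e1d60 is not among them, so fast-forward is not possible.

No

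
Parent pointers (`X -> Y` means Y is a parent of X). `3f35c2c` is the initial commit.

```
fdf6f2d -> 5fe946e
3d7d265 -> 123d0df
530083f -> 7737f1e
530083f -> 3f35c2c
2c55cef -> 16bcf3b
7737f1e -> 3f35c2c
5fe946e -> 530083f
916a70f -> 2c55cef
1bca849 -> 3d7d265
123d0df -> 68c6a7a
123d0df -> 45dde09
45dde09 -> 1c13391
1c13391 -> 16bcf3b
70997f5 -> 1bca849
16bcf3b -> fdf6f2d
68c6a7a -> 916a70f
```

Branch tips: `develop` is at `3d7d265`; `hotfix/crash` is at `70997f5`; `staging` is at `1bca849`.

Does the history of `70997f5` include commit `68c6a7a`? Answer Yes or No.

Yes

Ancestors of 70997f5 (commits reachable by following parents): {123d0df, 16bcf3b, 1bca849, 1c13391, 2c55cef, 3d7d265, 3f35c2c, 45dde09, 530083f, 5fe946e, 68c6a7a, 70997f5, 7737f1e, 916a70f, fdf6f2d}.
68c6a7a is in that set, so it is an ancestor of 70997f5.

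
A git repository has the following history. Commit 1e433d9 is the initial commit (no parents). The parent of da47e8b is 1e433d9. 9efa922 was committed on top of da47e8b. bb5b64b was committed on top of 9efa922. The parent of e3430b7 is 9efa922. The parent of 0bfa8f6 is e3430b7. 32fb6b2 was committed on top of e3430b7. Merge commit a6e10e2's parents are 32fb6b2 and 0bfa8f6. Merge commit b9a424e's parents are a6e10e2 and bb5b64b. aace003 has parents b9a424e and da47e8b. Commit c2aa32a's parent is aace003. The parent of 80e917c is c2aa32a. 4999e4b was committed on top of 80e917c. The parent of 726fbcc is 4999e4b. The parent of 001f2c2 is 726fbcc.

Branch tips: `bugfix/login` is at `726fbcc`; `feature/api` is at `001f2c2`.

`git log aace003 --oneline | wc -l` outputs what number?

Walking parent pointers from aace003: reachable set = {0bfa8f6, 1e433d9, 32fb6b2, 9efa922, a6e10e2, aace003, b9a424e, bb5b64b, da47e8b, e3430b7}.
That is 10 commits.

10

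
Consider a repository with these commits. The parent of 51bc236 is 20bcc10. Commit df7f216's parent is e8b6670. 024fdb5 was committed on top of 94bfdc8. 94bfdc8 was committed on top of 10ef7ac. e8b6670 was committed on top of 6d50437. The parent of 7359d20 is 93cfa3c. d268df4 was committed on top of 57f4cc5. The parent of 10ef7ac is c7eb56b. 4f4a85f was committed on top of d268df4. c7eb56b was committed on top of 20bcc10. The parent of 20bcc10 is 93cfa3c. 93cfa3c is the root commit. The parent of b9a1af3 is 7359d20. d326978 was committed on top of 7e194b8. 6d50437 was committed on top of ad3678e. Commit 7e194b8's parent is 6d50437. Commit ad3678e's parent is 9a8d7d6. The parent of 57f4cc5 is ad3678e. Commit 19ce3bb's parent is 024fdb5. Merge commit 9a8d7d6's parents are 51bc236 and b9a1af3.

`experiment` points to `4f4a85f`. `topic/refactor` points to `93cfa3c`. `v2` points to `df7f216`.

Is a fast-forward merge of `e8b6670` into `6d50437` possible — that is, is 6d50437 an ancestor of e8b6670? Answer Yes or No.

A fast-forward from 6d50437 to e8b6670 is possible iff 6d50437 is an ancestor of e8b6670.
Ancestors of e8b6670: {20bcc10, 51bc236, 6d50437, 7359d20, 93cfa3c, 9a8d7d6, ad3678e, b9a1af3, e8b6670}.
6d50437 is among them, so fast-forward is possible.

Yes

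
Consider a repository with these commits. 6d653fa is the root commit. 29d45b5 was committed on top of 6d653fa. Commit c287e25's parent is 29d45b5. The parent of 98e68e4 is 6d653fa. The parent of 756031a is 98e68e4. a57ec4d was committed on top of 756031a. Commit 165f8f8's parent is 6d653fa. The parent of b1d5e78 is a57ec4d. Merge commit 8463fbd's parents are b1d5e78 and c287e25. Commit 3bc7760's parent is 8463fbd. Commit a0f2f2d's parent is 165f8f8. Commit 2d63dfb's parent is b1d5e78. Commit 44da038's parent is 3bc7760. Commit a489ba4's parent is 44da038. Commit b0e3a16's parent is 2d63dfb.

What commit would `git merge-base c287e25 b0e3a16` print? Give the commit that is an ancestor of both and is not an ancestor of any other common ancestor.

Ancestors of c287e25: {29d45b5, 6d653fa, c287e25}.
Ancestors of b0e3a16: {2d63dfb, 6d653fa, 756031a, 98e68e4, a57ec4d, b0e3a16, b1d5e78}.
Common ancestors: {6d653fa}.
The only common ancestor is 6d653fa, so it is the merge base.

6d653fa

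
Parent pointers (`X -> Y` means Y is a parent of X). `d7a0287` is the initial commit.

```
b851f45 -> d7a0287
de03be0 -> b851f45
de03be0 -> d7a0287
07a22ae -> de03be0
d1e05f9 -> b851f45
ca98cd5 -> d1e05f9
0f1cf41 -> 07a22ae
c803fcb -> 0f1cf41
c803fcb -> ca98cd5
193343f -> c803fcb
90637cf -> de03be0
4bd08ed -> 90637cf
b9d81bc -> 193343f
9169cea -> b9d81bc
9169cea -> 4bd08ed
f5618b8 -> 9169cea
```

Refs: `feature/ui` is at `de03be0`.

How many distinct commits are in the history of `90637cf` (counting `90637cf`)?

Walking parent pointers from 90637cf: reachable set = {90637cf, b851f45, d7a0287, de03be0}.
That is 4 commits.

4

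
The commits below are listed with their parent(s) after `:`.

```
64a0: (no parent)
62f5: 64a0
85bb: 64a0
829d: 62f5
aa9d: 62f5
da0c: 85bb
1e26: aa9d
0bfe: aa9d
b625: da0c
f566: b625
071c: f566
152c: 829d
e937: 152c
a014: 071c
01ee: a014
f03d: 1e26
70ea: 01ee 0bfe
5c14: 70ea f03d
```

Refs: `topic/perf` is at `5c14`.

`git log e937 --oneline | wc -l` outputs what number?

5

Walking parent pointers from e937: reachable set = {152c, 62f5, 64a0, 829d, e937}.
That is 5 commits.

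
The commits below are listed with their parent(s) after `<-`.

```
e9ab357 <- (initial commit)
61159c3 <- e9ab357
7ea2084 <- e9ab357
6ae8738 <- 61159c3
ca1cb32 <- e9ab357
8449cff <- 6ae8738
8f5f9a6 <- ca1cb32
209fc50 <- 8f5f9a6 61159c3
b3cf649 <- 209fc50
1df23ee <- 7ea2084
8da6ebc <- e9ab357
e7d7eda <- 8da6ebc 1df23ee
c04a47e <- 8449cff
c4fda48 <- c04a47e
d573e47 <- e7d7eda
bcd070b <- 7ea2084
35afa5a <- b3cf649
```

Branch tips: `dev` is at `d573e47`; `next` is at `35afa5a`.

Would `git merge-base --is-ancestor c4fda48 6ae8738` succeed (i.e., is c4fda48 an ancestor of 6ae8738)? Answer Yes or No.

No

Ancestors of 6ae8738: {61159c3, 6ae8738, e9ab357}.
c4fda48 is not in that set, so it is not an ancestor of 6ae8738.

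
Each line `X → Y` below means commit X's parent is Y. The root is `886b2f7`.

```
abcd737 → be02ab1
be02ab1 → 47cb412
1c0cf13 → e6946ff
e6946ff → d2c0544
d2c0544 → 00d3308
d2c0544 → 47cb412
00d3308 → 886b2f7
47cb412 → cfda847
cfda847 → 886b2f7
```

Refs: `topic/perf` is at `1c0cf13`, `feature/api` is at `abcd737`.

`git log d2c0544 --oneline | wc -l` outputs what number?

5

Walking parent pointers from d2c0544: reachable set = {00d3308, 47cb412, 886b2f7, cfda847, d2c0544}.
That is 5 commits.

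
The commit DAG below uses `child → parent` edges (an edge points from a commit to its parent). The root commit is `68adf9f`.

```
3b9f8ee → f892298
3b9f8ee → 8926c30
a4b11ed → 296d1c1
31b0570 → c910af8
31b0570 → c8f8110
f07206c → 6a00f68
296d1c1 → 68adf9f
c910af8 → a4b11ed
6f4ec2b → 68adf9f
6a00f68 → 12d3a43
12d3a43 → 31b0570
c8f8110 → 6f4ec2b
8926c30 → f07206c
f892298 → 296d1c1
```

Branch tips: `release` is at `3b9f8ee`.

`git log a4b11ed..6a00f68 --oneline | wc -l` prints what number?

Reachable from 6a00f68: {12d3a43, 296d1c1, 31b0570, 68adf9f, 6a00f68, 6f4ec2b, a4b11ed, c8f8110, c910af8}.
Reachable from a4b11ed: {296d1c1, 68adf9f, a4b11ed}.
In 6a00f68's history but not a4b11ed's: {12d3a43, 31b0570, 6a00f68, 6f4ec2b, c8f8110, c910af8} — 6 commits.

6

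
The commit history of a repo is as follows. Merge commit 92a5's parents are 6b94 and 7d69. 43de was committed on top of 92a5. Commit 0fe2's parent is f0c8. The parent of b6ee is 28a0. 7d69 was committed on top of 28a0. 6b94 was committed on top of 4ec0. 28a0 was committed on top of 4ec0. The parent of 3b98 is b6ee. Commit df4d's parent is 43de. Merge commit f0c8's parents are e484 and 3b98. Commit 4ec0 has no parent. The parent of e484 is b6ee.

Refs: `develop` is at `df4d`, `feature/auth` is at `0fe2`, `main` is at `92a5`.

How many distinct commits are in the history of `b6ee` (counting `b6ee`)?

3

Walking parent pointers from b6ee: reachable set = {28a0, 4ec0, b6ee}.
That is 3 commits.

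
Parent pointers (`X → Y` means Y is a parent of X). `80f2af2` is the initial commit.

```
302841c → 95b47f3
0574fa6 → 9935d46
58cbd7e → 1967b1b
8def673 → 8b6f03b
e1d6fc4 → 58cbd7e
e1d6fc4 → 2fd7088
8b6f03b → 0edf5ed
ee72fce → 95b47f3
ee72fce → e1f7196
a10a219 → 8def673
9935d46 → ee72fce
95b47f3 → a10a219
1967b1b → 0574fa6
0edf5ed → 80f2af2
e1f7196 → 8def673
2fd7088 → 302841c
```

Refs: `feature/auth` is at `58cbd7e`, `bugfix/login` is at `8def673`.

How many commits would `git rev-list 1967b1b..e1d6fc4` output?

Reachable from e1d6fc4: {0574fa6, 0edf5ed, 1967b1b, 2fd7088, 302841c, 58cbd7e, 80f2af2, 8b6f03b, 8def673, 95b47f3, 9935d46, a10a219, e1d6fc4, e1f7196, ee72fce}.
Reachable from 1967b1b: {0574fa6, 0edf5ed, 1967b1b, 80f2af2, 8b6f03b, 8def673, 95b47f3, 9935d46, a10a219, e1f7196, ee72fce}.
In e1d6fc4's history but not 1967b1b's: {2fd7088, 302841c, 58cbd7e, e1d6fc4} — 4 commits.

4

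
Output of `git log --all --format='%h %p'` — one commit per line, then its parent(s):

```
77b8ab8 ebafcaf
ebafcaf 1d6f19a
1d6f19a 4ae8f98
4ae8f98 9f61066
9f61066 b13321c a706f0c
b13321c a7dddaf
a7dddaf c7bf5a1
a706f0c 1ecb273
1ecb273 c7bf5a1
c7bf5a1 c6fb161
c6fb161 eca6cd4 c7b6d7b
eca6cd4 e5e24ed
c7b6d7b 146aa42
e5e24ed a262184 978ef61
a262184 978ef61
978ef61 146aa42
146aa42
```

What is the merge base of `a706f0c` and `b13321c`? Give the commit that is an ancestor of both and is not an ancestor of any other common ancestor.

c7bf5a1

Ancestors of a706f0c: {146aa42, 1ecb273, 978ef61, a262184, a706f0c, c6fb161, c7b6d7b, c7bf5a1, e5e24ed, eca6cd4}.
Ancestors of b13321c: {146aa42, 978ef61, a262184, a7dddaf, b13321c, c6fb161, c7b6d7b, c7bf5a1, e5e24ed, eca6cd4}.
Common ancestors: {146aa42, 978ef61, a262184, c6fb161, c7b6d7b, c7bf5a1, e5e24ed, eca6cd4}.
Among these, c7bf5a1 is not an ancestor of any other common ancestor — it is the merge base.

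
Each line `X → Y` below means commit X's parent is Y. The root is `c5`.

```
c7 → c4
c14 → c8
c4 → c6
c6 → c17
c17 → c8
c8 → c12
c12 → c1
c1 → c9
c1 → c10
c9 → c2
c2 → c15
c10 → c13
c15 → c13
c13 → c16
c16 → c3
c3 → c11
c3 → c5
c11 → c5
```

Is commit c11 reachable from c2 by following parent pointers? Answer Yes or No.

Yes

Ancestors of c2 (commits reachable by following parents): {c11, c13, c15, c16, c2, c3, c5}.
c11 is in that set, so it is an ancestor of c2.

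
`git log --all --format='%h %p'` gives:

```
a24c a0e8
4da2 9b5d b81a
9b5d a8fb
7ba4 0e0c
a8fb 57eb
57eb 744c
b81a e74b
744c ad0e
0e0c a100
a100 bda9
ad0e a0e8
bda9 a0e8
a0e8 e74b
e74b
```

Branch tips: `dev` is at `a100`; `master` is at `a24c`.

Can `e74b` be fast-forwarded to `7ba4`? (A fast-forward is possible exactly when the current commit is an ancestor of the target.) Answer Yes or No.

A fast-forward from e74b to 7ba4 is possible iff e74b is an ancestor of 7ba4.
Ancestors of 7ba4: {0e0c, 7ba4, a0e8, a100, bda9, e74b}.
e74b is among them, so fast-forward is possible.

Yes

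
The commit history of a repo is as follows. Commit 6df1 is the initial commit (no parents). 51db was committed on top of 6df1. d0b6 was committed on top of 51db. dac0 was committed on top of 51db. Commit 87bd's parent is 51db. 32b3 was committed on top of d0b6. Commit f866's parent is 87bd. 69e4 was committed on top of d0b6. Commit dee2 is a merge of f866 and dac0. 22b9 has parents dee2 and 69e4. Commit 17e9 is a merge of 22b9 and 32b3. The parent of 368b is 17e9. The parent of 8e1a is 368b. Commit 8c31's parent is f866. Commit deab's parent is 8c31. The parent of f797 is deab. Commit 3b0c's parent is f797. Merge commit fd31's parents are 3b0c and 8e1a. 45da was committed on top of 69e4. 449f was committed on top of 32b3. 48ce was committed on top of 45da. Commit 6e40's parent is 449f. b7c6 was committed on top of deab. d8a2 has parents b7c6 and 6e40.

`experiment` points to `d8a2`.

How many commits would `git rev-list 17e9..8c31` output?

1

Reachable from 8c31: {51db, 6df1, 87bd, 8c31, f866}.
Reachable from 17e9: {17e9, 22b9, 32b3, 51db, 69e4, 6df1, 87bd, d0b6, dac0, dee2, f866}.
In 8c31's history but not 17e9's: {8c31} — 1 commit.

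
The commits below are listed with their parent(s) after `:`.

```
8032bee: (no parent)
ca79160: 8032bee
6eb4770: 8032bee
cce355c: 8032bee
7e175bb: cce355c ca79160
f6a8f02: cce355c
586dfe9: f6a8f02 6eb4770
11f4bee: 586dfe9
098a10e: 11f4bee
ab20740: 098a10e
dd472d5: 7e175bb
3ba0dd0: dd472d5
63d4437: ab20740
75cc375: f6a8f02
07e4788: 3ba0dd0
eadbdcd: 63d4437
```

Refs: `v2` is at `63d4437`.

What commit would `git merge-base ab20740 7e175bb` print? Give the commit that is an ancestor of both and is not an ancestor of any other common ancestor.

cce355c

Ancestors of ab20740: {098a10e, 11f4bee, 586dfe9, 6eb4770, 8032bee, ab20740, cce355c, f6a8f02}.
Ancestors of 7e175bb: {7e175bb, 8032bee, ca79160, cce355c}.
Common ancestors: {8032bee, cce355c}.
Among these, cce355c is not an ancestor of any other common ancestor — it is the merge base.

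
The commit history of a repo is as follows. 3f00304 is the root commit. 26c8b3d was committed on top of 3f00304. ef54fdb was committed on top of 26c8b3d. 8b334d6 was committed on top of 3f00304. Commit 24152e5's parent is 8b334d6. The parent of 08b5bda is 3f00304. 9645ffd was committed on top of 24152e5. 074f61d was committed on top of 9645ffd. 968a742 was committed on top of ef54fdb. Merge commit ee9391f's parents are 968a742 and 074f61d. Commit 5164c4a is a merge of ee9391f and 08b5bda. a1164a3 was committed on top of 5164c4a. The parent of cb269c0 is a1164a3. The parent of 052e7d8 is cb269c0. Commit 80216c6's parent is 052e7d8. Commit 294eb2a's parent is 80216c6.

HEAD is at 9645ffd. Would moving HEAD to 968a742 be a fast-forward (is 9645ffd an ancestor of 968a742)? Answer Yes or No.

A fast-forward from 9645ffd to 968a742 is possible iff 9645ffd is an ancestor of 968a742.
Ancestors of 968a742: {26c8b3d, 3f00304, 968a742, ef54fdb}.
9645ffd is not among them, so fast-forward is not possible.

No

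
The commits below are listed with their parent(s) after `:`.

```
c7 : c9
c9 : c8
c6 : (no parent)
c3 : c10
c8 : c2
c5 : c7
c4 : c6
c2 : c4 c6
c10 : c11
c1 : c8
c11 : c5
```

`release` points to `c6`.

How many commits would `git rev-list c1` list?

Walking parent pointers from c1: reachable set = {c1, c2, c4, c6, c8}.
That is 5 commits.

5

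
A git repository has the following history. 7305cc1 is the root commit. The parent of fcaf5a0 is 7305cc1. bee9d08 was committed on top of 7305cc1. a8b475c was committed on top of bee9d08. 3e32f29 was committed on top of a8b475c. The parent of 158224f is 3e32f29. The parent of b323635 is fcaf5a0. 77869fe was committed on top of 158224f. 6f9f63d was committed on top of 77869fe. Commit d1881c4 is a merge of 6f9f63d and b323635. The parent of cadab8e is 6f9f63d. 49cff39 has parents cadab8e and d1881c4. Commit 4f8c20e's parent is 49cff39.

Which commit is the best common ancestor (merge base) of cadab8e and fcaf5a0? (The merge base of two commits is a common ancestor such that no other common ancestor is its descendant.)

Ancestors of cadab8e: {158224f, 3e32f29, 6f9f63d, 7305cc1, 77869fe, a8b475c, bee9d08, cadab8e}.
Ancestors of fcaf5a0: {7305cc1, fcaf5a0}.
Common ancestors: {7305cc1}.
The only common ancestor is 7305cc1, so it is the merge base.

7305cc1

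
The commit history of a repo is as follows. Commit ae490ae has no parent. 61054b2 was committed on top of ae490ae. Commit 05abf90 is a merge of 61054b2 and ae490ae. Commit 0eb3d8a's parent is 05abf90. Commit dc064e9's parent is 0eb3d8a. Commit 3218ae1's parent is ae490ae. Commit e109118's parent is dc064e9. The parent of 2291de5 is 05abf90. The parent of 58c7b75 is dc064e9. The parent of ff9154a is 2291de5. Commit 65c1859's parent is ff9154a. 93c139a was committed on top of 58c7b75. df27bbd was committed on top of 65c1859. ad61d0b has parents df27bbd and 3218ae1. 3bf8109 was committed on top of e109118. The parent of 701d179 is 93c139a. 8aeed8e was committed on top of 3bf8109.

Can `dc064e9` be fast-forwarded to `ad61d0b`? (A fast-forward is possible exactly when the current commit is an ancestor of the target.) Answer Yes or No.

A fast-forward from dc064e9 to ad61d0b is possible iff dc064e9 is an ancestor of ad61d0b.
Ancestors of ad61d0b: {05abf90, 2291de5, 3218ae1, 61054b2, 65c1859, ad61d0b, ae490ae, df27bbd, ff9154a}.
dc064e9 is not among them, so fast-forward is not possible.

No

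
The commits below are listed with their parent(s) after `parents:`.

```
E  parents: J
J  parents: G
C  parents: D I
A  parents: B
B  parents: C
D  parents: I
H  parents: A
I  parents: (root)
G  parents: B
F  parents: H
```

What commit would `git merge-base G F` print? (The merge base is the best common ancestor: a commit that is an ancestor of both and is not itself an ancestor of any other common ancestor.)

Ancestors of G: {B, C, D, G, I}.
Ancestors of F: {A, B, C, D, F, H, I}.
Common ancestors: {B, C, D, I}.
Among these, B is not an ancestor of any other common ancestor — it is the merge base.

B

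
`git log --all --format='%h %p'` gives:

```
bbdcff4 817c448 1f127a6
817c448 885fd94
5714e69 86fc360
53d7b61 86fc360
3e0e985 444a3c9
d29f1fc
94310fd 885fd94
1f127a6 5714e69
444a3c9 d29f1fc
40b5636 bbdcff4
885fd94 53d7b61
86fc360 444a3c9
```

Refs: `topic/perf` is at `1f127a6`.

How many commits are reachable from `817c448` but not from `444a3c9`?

4

Reachable from 817c448: {444a3c9, 53d7b61, 817c448, 86fc360, 885fd94, d29f1fc}.
Reachable from 444a3c9: {444a3c9, d29f1fc}.
In 817c448's history but not 444a3c9's: {53d7b61, 817c448, 86fc360, 885fd94} — 4 commits.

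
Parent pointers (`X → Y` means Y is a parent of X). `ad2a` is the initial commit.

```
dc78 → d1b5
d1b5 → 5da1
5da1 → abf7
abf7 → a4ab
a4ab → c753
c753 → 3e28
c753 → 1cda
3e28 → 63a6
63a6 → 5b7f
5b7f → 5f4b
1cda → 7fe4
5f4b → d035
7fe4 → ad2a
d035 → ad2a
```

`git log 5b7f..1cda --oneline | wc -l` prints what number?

Reachable from 1cda: {1cda, 7fe4, ad2a}.
Reachable from 5b7f: {5b7f, 5f4b, ad2a, d035}.
In 1cda's history but not 5b7f's: {1cda, 7fe4} — 2 commits.

2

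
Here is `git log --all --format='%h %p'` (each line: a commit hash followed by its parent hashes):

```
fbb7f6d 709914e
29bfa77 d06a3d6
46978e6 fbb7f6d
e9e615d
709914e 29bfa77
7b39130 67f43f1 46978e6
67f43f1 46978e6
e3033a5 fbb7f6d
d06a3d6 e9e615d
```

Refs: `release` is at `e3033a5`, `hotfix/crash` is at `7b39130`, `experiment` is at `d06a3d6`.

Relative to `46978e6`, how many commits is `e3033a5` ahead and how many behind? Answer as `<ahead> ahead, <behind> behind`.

Reachable from e3033a5: {29bfa77, 709914e, d06a3d6, e3033a5, e9e615d, fbb7f6d}.
Reachable from 46978e6: {29bfa77, 46978e6, 709914e, d06a3d6, e9e615d, fbb7f6d}.
Only in e3033a5's history (ahead): {e3033a5} — 1.
Only in 46978e6's history (behind): {46978e6} — 1.

1 ahead, 1 behind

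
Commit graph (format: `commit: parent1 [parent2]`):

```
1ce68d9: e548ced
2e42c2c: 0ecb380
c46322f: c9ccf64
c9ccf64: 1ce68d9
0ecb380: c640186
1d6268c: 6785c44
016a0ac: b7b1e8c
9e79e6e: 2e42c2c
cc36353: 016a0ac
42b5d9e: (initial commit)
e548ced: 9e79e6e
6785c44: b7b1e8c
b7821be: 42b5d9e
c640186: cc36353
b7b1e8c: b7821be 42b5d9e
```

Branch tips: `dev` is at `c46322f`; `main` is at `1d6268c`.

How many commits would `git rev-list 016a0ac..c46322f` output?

Reachable from c46322f: {016a0ac, 0ecb380, 1ce68d9, 2e42c2c, 42b5d9e, 9e79e6e, b7821be, b7b1e8c, c46322f, c640186, c9ccf64, cc36353, e548ced}.
Reachable from 016a0ac: {016a0ac, 42b5d9e, b7821be, b7b1e8c}.
In c46322f's history but not 016a0ac's: {0ecb380, 1ce68d9, 2e42c2c, 9e79e6e, c46322f, c640186, c9ccf64, cc36353, e548ced} — 9 commits.

9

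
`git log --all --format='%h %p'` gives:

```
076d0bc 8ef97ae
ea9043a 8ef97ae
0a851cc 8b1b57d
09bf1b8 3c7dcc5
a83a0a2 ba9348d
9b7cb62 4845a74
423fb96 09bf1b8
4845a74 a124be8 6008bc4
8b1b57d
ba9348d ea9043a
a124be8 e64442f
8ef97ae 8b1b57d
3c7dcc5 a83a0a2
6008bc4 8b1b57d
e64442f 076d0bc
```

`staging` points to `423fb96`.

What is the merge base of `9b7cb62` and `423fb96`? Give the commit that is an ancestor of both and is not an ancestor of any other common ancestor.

Ancestors of 9b7cb62: {076d0bc, 4845a74, 6008bc4, 8b1b57d, 8ef97ae, 9b7cb62, a124be8, e64442f}.
Ancestors of 423fb96: {09bf1b8, 3c7dcc5, 423fb96, 8b1b57d, 8ef97ae, a83a0a2, ba9348d, ea9043a}.
Common ancestors: {8b1b57d, 8ef97ae}.
Among these, 8ef97ae is not an ancestor of any other common ancestor — it is the merge base.

8ef97ae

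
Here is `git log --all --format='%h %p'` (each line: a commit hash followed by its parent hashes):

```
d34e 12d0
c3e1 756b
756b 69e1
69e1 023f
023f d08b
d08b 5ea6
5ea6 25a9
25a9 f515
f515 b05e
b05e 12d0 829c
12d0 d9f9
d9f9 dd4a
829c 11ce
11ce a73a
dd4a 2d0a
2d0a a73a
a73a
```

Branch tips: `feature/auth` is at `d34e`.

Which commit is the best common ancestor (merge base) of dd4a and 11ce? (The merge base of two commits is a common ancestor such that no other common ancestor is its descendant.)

Ancestors of dd4a: {2d0a, a73a, dd4a}.
Ancestors of 11ce: {11ce, a73a}.
Common ancestors: {a73a}.
The only common ancestor is a73a, so it is the merge base.

a73a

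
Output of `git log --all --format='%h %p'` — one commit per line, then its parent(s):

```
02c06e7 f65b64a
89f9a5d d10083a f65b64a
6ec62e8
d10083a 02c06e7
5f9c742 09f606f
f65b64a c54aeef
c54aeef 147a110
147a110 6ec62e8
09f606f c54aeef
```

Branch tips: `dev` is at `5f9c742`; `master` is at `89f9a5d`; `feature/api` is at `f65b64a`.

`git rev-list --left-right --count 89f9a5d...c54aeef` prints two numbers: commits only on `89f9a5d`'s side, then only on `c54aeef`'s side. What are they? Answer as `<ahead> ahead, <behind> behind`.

4 ahead, 0 behind

Reachable from 89f9a5d: {02c06e7, 147a110, 6ec62e8, 89f9a5d, c54aeef, d10083a, f65b64a}.
Reachable from c54aeef: {147a110, 6ec62e8, c54aeef}.
Only in 89f9a5d's history (ahead): {02c06e7, 89f9a5d, d10083a, f65b64a} — 4.
Only in c54aeef's history (behind): {} — 0.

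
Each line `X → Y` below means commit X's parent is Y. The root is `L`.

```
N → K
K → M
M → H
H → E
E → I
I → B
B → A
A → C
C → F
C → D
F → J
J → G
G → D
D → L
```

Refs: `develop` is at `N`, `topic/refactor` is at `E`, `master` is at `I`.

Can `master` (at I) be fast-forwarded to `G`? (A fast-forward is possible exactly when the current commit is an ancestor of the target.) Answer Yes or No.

No

A fast-forward from I to G is possible iff I is an ancestor of G.
Ancestors of G: {D, G, L}.
I is not among them, so fast-forward is not possible.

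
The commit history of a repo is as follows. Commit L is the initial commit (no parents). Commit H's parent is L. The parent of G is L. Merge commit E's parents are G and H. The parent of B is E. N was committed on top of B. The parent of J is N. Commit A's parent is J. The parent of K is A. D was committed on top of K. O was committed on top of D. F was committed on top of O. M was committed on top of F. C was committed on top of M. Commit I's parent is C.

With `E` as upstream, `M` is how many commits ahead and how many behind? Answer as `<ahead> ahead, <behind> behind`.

Reachable from M: {A, B, D, E, F, G, H, J, K, L, M, N, O}.
Reachable from E: {E, G, H, L}.
Only in M's history (ahead): {A, B, D, F, J, K, M, N, O} — 9.
Only in E's history (behind): {} — 0.

9 ahead, 0 behind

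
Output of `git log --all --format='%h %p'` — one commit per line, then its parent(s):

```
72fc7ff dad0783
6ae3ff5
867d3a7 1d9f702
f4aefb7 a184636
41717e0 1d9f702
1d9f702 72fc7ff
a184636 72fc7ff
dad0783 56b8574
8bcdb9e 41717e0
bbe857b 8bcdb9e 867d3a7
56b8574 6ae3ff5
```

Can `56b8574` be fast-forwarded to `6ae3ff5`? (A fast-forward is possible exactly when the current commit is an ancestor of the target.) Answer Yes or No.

No

A fast-forward from 56b8574 to 6ae3ff5 is possible iff 56b8574 is an ancestor of 6ae3ff5.
Ancestors of 6ae3ff5: {6ae3ff5}.
56b8574 is not among them, so fast-forward is not possible.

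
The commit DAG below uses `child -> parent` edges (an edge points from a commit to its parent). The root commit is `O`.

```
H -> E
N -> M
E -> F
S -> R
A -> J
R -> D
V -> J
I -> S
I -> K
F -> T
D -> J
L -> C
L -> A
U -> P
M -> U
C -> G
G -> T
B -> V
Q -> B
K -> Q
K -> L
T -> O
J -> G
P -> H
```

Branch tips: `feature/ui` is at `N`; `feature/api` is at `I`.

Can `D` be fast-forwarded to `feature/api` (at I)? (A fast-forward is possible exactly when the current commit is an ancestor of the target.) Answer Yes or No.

A fast-forward from D to I is possible iff D is an ancestor of I.
Ancestors of I: {A, B, C, D, G, I, J, K, L, O, Q, R, S, T, V}.
D is among them, so fast-forward is possible.

Yes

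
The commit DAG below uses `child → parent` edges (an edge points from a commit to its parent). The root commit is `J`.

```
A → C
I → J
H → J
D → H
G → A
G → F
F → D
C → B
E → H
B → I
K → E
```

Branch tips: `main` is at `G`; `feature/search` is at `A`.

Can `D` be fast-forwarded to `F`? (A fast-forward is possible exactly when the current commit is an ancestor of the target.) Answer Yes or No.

A fast-forward from D to F is possible iff D is an ancestor of F.
Ancestors of F: {D, F, H, J}.
D is among them, so fast-forward is possible.

Yes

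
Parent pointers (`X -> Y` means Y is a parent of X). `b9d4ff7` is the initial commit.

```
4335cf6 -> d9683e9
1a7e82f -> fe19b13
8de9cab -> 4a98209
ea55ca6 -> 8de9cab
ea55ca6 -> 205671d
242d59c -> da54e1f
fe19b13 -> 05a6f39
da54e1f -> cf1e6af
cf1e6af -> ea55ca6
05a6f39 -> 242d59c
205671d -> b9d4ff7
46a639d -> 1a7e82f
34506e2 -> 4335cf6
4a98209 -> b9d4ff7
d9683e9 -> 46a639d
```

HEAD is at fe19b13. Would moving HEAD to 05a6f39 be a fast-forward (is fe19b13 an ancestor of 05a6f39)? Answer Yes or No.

No

A fast-forward from fe19b13 to 05a6f39 is possible iff fe19b13 is an ancestor of 05a6f39.
Ancestors of 05a6f39: {05a6f39, 205671d, 242d59c, 4a98209, 8de9cab, b9d4ff7, cf1e6af, da54e1f, ea55ca6}.
fe19b13 is not among them, so fast-forward is not possible.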